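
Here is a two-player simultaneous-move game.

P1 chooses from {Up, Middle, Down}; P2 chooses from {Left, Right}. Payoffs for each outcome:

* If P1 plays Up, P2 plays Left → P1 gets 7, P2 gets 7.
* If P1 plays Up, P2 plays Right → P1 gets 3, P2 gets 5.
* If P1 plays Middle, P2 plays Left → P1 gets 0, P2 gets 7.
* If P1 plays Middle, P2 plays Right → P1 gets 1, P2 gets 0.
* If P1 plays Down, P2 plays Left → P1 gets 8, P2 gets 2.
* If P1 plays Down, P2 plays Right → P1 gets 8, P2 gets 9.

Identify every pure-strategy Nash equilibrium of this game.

(Up, Left): P1 can switch to Down (7 → 8). Not NE.
(Up, Right): P1 can switch to Down (3 → 8). Not NE.
(Middle, Left): P1 can switch to Up (0 → 7). Not NE.
(Middle, Right): P1 can switch to Up (1 → 3). Not NE.
(Down, Left): P2 can switch to Right (2 → 9). Not NE.
(Down, Right): P1 gets 8, best alternative 3; P2 gets 9, best alternative 2. No profitable deviation — NE.

(Down, Right)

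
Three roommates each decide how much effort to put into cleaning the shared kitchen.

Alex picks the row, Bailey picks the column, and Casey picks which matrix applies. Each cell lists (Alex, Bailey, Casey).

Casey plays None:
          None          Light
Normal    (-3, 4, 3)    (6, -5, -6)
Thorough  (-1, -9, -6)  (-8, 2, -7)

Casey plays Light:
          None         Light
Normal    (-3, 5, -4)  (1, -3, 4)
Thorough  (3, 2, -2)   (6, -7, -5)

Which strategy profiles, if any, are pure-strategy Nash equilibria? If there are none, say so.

(Normal, None, None): Alex can switch to Thorough (-3 → -1). Not NE.
(Normal, None, Light): Alex can switch to Thorough (-3 → 3). Not NE.
(Normal, Light, None): Bailey can switch to None (-5 → 4). Not NE.
(Normal, Light, Light): Alex can switch to Thorough (1 → 6). Not NE.
(Thorough, None, None): Bailey can switch to Light (-9 → 2). Not NE.
(Thorough, None, Light): Alex gets 3, best alternative -3; Bailey gets 2, best alternative -7; Casey gets -2, best alternative -6. No profitable deviation — NE.
(Thorough, Light, None): Alex can switch to Normal (-8 → 6). Not NE.
(Thorough, Light, Light): Bailey can switch to None (-7 → 2). Not NE.

(Thorough, None, Light)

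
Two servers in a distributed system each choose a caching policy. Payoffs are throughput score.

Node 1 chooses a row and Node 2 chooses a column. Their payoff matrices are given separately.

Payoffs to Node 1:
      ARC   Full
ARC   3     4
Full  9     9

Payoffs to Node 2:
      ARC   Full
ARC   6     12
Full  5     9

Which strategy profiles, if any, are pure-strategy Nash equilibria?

Check each profile: it is a Nash equilibrium iff no player can strictly gain by switching unilaterally.
(ARC, ARC): Node 1 can switch to Full (3 → 9). Not NE.
(ARC, Full): Node 1 can switch to Full (4 → 9). Not NE.
(Full, ARC): Node 2 can switch to Full (5 → 9). Not NE.
(Full, Full): Node 1 gets 9, best alternative 4; Node 2 gets 9, best alternative 5. No profitable deviation — NE.

Pure NE: (Full, Full)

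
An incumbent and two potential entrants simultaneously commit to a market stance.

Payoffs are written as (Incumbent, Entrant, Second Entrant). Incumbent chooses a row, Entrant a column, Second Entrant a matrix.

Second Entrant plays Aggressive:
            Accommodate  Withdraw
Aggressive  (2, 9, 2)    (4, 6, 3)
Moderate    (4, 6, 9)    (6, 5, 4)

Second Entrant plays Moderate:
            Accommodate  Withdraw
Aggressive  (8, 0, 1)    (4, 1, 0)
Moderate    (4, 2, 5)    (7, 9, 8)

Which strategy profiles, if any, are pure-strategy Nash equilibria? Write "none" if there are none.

(Aggressive, Accommodate, Aggressive): Incumbent can switch to Moderate (2 → 4). Not NE.
(Aggressive, Accommodate, Moderate): Entrant can switch to Withdraw (0 → 1). Not NE.
(Aggressive, Withdraw, Aggressive): Incumbent can switch to Moderate (4 → 6). Not NE.
(Aggressive, Withdraw, Moderate): Incumbent can switch to Moderate (4 → 7). Not NE.
(Moderate, Accommodate, Aggressive): Incumbent gets 4, best alternative 2; Entrant gets 6, best alternative 5; Second Entrant gets 9, best alternative 5. No profitable deviation — NE.
(Moderate, Accommodate, Moderate): Incumbent can switch to Aggressive (4 → 8). Not NE.
(Moderate, Withdraw, Aggressive): Entrant can switch to Accommodate (5 → 6). Not NE.
(Moderate, Withdraw, Moderate): Incumbent gets 7, best alternative 4; Entrant gets 9, best alternative 2; Second Entrant gets 8, best alternative 4. No profitable deviation — NE.

(Moderate, Accommodate, Aggressive), (Moderate, Withdraw, Moderate)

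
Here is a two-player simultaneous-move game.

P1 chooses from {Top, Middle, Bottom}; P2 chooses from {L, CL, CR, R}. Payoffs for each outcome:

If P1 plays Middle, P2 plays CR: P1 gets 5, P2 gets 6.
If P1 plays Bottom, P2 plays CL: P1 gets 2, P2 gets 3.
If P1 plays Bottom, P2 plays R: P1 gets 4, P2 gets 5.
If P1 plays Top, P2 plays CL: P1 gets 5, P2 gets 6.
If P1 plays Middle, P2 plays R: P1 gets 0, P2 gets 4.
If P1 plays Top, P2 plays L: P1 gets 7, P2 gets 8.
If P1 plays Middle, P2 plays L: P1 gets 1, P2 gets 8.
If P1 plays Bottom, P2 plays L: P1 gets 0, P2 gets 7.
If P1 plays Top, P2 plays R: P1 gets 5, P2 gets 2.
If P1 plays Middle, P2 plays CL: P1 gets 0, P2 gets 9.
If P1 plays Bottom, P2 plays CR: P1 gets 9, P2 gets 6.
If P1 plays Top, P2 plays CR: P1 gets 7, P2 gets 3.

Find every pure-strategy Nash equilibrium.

P1 against L: payoffs 7, 1, 0 → best response Top.
P1 against CL: payoffs 5, 0, 2 → best response Top.
P1 against CR: payoffs 7, 5, 9 → best response Bottom.
P1 against R: payoffs 5, 0, 4 → best response Top.
P2 against Top: payoffs 8, 6, 3, 2 → best response L.
P2 against Middle: payoffs 8, 9, 6, 4 → best response CL.
P2 against Bottom: payoffs 7, 3, 6, 5 → best response L.
Mutual best responses: (Top, L).

The unique pure-strategy Nash equilibrium is (Top, L).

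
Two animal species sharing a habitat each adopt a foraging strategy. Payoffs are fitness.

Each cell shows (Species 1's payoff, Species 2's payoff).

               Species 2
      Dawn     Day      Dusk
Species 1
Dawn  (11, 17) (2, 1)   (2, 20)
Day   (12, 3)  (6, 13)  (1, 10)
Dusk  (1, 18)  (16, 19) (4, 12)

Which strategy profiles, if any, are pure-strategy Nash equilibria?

(Dawn, Dawn): Species 1 can switch to Day (11 → 12). Not NE.
(Dawn, Day): Species 1 can switch to Day (2 → 6). Not NE.
(Dawn, Dusk): Species 1 can switch to Dusk (2 → 4). Not NE.
(Day, Dawn): Species 2 can switch to Day (3 → 13). Not NE.
(Day, Day): Species 1 can switch to Dusk (6 → 16). Not NE.
(Day, Dusk): Species 1 can switch to Dawn (1 → 2). Not NE.
(Dusk, Dawn): Species 1 can switch to Dawn (1 → 11). Not NE.
(Dusk, Day): Species 1 gets 16, best alternative 6; Species 2 gets 19, best alternative 18. No profitable deviation — NE.
(Dusk, Dusk): Species 2 can switch to Dawn (12 → 18). Not NE.

Pure NE: (Dusk, Day)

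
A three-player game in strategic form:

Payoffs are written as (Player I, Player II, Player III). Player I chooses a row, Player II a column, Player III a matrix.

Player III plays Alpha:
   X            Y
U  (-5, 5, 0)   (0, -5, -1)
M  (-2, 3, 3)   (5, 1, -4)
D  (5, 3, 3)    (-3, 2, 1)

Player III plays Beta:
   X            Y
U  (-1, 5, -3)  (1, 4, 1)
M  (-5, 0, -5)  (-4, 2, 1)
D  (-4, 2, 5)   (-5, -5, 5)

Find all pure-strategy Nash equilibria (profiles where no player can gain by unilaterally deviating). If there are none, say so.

none

Player I against (X, Alpha): payoffs -5, -2, 5 → best response D.
Player I against (X, Beta): payoffs -1, -5, -4 → best response U.
Player I against (Y, Alpha): payoffs 0, 5, -3 → best response M.
Player I against (Y, Beta): payoffs 1, -4, -5 → best response U.
Player II against (U, Alpha): payoffs 5, -5 → best response X.
Player II against (U, Beta): payoffs 5, 4 → best response X.
Player II against (M, Alpha): payoffs 3, 1 → best response X.
Player II against (M, Beta): payoffs 0, 2 → best response Y.
Player II against (D, Alpha): payoffs 3, 2 → best response X.
Player II against (D, Beta): payoffs 2, -5 → best response X.
Player III against (U, X): payoffs 0, -3 → best response Alpha.
Player III against (U, Y): payoffs -1, 1 → best response Beta.
Player III against (M, X): payoffs 3, -5 → best response Alpha.
Player III against (M, Y): payoffs -4, 1 → best response Beta.
Player III against (D, X): payoffs 3, 5 → best response Beta.
Player III against (D, Y): payoffs 1, 5 → best response Beta.
No profile is a mutual best response for all players.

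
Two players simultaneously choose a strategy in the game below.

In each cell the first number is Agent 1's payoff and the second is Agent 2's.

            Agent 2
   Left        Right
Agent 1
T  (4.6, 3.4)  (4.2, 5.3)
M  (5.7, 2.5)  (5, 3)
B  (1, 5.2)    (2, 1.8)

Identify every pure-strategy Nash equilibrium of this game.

Agent 1 against Left: payoffs 4.6, 5.7, 1 → best response M.
Agent 1 against Right: payoffs 4.2, 5, 2 → best response M.
Agent 2 against T: payoffs 3.4, 5.3 → best response Right.
Agent 2 against M: payoffs 2.5, 3 → best response Right.
Agent 2 against B: payoffs 5.2, 1.8 → best response Left.
Mutual best responses: (M, Right).

The unique pure-strategy Nash equilibrium is (M, Right).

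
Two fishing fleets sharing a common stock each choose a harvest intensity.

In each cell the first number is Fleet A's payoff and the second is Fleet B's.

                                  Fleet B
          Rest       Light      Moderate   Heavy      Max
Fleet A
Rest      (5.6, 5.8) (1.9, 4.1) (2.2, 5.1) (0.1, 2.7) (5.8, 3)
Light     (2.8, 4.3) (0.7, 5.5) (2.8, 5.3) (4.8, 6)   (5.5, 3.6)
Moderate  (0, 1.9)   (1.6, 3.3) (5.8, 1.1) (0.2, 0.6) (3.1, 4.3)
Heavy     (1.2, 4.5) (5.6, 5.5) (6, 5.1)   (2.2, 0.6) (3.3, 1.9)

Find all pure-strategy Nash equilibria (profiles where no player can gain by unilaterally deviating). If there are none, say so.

The pure Nash equilibria are (Rest, Rest); (Light, Heavy); (Heavy, Light).

Fleet A against Rest: payoffs 5.6, 2.8, 0, 1.2 → best response Rest.
Fleet A against Light: payoffs 1.9, 0.7, 1.6, 5.6 → best response Heavy.
Fleet A against Moderate: payoffs 2.2, 2.8, 5.8, 6 → best response Heavy.
Fleet A against Heavy: payoffs 0.1, 4.8, 0.2, 2.2 → best response Light.
Fleet A against Max: payoffs 5.8, 5.5, 3.1, 3.3 → best response Rest.
Fleet B against Rest: payoffs 5.8, 4.1, 5.1, 2.7, 3 → best response Rest.
Fleet B against Light: payoffs 4.3, 5.5, 5.3, 6, 3.6 → best response Heavy.
Fleet B against Moderate: payoffs 1.9, 3.3, 1.1, 0.6, 4.3 → best response Max.
Fleet B against Heavy: payoffs 4.5, 5.5, 5.1, 0.6, 1.9 → best response Light.
Mutual best responses: (Rest, Rest); (Light, Heavy); (Heavy, Light).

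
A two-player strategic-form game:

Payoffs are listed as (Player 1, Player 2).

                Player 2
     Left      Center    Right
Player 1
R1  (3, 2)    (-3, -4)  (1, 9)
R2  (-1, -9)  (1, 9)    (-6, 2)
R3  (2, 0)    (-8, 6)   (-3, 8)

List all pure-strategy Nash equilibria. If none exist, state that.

For each strategy profile, look for a profitable unilateral deviation.
(R1, Left): Player 2 can switch to Right (2 → 9). Not NE.
(R1, Center): Player 1 can switch to R2 (-3 → 1). Not NE.
(R1, Right): Player 1 gets 1, best alternative -3; Player 2 gets 9, best alternative 2. No profitable deviation — NE.
(R2, Left): Player 1 can switch to R1 (-1 → 3). Not NE.
(R2, Center): Player 1 gets 1, best alternative -3; Player 2 gets 9, best alternative 2. No profitable deviation — NE.
(R2, Right): Player 1 can switch to R1 (-6 → 1). Not NE.
(R3, Left): Player 1 can switch to R1 (2 → 3). Not NE.
(R3, Center): Player 1 can switch to R1 (-8 → -3). Not NE.
(The remaining 1 profile has a profitable deviation by the same check.)

The pure Nash equilibria are (R1, Right) and (R2, Center).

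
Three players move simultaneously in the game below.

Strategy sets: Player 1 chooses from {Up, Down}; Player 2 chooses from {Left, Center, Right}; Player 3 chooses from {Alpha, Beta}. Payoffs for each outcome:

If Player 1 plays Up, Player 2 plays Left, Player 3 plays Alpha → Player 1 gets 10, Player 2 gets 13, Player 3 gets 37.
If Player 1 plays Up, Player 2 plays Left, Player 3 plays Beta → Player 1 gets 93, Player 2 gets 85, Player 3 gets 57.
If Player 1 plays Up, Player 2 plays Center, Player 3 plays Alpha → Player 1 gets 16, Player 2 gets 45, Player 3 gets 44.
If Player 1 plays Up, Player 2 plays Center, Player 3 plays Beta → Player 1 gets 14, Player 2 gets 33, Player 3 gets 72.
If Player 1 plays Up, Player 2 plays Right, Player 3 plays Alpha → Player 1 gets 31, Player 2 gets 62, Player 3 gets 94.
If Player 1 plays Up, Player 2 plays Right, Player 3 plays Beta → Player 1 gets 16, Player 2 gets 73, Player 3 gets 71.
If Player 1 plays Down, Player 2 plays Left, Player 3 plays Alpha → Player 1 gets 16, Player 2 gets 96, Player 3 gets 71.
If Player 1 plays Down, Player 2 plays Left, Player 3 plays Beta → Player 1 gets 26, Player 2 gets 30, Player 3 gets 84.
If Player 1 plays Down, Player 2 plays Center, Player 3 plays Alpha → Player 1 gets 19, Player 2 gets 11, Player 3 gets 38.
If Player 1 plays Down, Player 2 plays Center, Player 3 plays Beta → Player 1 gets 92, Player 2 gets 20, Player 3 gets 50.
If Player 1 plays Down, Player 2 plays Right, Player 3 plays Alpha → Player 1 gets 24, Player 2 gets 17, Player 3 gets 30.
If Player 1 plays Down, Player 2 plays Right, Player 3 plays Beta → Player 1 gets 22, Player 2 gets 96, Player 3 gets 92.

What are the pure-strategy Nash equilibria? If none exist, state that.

(Up, Left, Alpha): Player 1 can switch to Down (10 → 16). Not NE.
(Up, Left, Beta): Player 1 gets 93, best alternative 26; Player 2 gets 85, best alternative 73; Player 3 gets 57, best alternative 37. No profitable deviation — NE.
(Up, Center, Alpha): Player 1 can switch to Down (16 → 19). Not NE.
(Up, Center, Beta): Player 1 can switch to Down (14 → 92). Not NE.
(Up, Right, Alpha): Player 1 gets 31, best alternative 24; Player 2 gets 62, best alternative 45; Player 3 gets 94, best alternative 71. No profitable deviation — NE.
(Up, Right, Beta): Player 1 can switch to Down (16 → 22). Not NE.
(Down, Left, Alpha): Player 3 can switch to Beta (71 → 84). Not NE.
(Down, Left, Beta): Player 1 can switch to Up (26 → 93). Not NE.
(Down, Center, Alpha): Player 2 can switch to Left (11 → 96). Not NE.
(Down, Center, Beta): Player 2 can switch to Left (20 → 30). Not NE.
(Down, Right, Beta): Player 1 gets 22, best alternative 16; Player 2 gets 96, best alternative 30; Player 3 gets 92, best alternative 30. No profitable deviation — NE.
(The remaining 1 profile has a profitable deviation by the same check.)

(Up, Left, Beta); (Up, Right, Alpha); (Down, Right, Beta)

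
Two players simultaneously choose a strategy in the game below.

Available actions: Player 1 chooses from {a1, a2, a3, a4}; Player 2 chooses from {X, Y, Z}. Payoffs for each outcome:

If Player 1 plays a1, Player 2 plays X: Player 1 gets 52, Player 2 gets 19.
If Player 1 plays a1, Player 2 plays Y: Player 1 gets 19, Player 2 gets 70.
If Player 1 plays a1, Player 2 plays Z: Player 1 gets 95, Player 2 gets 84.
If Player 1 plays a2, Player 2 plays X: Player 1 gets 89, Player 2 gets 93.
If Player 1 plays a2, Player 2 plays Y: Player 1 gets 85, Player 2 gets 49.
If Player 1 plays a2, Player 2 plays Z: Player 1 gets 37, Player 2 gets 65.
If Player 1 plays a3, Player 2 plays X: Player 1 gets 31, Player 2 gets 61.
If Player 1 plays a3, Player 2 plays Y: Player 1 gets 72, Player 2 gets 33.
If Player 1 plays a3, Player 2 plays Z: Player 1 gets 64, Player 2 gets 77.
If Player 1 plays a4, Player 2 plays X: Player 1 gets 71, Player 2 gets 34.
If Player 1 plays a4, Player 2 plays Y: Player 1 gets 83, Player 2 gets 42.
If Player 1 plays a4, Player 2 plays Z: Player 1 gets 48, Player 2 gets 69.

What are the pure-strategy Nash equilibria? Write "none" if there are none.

Pure-strategy Nash equilibria: (a1, Z); (a2, X)

Player 1 against X: payoffs 52, 89, 31, 71 → best response a2.
Player 1 against Y: payoffs 19, 85, 72, 83 → best response a2.
Player 1 against Z: payoffs 95, 37, 64, 48 → best response a1.
Player 2 against a1: payoffs 19, 70, 84 → best response Z.
Player 2 against a2: payoffs 93, 49, 65 → best response X.
Player 2 against a3: payoffs 61, 33, 77 → best response Z.
Player 2 against a4: payoffs 34, 42, 69 → best response Z.
Mutual best responses: (a1, Z); (a2, X).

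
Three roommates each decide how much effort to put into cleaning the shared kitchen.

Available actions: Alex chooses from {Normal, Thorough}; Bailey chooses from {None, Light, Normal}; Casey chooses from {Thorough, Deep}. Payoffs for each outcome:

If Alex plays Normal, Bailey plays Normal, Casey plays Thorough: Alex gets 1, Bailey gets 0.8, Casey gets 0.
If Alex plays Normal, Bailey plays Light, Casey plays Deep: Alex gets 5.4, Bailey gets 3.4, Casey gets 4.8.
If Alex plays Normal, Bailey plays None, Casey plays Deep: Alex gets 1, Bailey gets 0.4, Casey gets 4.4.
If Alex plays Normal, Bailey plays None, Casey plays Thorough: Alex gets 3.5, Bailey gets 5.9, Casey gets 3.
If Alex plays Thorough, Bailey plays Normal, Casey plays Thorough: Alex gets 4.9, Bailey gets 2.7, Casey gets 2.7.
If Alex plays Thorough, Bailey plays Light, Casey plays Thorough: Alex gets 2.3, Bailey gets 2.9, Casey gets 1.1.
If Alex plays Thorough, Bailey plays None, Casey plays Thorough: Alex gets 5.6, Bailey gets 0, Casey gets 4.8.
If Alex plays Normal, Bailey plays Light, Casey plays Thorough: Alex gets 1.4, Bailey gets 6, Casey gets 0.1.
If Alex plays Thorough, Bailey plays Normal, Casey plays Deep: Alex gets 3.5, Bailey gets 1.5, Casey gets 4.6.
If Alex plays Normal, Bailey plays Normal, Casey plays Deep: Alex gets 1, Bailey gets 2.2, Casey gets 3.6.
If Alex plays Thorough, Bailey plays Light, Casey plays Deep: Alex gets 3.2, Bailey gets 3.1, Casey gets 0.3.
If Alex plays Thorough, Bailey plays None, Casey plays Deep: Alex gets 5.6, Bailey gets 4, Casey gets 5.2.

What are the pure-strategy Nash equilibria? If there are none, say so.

Pure-strategy Nash equilibria: (Normal, Light, Deep); (Thorough, None, Deep); (Thorough, Light, Thorough)

Alex against (None, Thorough): payoffs 3.5, 5.6 → best response Thorough.
Alex against (None, Deep): payoffs 1, 5.6 → best response Thorough.
Alex against (Light, Thorough): payoffs 1.4, 2.3 → best response Thorough.
Alex against (Light, Deep): payoffs 5.4, 3.2 → best response Normal.
Alex against (Normal, Thorough): payoffs 1, 4.9 → best response Thorough.
Alex against (Normal, Deep): payoffs 1, 3.5 → best response Thorough.
Bailey against (Normal, Thorough): payoffs 5.9, 6, 0.8 → best response Light.
Bailey against (Normal, Deep): payoffs 0.4, 3.4, 2.2 → best response Light.
Bailey against (Thorough, Thorough): payoffs 0, 2.9, 2.7 → best response Light.
Bailey against (Thorough, Deep): payoffs 4, 3.1, 1.5 → best response None.
Casey against (Normal, None): payoffs 3, 4.4 → best response Deep.
Casey against (Normal, Light): payoffs 0.1, 4.8 → best response Deep.
Casey against (Normal, Normal): payoffs 0, 3.6 → best response Deep.
Casey against (Thorough, None): payoffs 4.8, 5.2 → best response Deep.
Casey against (Thorough, Light): payoffs 1.1, 0.3 → best response Thorough.
Casey against (Thorough, Normal): payoffs 2.7, 4.6 → best response Deep.
Mutual best responses: (Normal, Light, Deep); (Thorough, None, Deep); (Thorough, Light, Thorough).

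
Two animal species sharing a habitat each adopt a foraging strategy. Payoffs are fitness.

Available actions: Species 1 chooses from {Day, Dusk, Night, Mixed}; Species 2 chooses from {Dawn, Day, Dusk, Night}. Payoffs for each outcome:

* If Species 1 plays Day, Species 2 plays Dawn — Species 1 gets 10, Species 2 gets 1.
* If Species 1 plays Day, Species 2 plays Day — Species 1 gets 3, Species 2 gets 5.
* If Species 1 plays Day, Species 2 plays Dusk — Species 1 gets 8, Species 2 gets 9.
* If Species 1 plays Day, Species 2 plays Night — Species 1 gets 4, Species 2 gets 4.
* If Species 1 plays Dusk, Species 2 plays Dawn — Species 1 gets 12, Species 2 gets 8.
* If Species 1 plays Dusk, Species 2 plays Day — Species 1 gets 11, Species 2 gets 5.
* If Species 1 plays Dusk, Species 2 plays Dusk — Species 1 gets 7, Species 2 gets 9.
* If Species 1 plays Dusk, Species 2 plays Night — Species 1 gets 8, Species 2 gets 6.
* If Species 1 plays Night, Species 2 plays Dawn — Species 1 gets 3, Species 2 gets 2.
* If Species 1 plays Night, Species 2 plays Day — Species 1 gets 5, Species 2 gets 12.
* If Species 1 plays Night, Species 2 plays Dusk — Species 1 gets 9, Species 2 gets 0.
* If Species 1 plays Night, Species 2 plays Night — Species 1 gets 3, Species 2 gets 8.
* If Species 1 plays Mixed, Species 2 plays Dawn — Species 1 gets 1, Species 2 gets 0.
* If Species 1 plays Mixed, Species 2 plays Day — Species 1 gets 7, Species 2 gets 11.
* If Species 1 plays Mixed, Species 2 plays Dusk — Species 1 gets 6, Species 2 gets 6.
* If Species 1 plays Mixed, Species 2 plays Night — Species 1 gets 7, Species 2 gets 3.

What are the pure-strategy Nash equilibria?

none

For each player, find the best response to each opponent profile; mutual best responses are the pure NE.
Species 1 against Dawn: payoffs 10, 12, 3, 1 → best response Dusk.
Species 1 against Day: payoffs 3, 11, 5, 7 → best response Dusk.
Species 1 against Dusk: payoffs 8, 7, 9, 6 → best response Night.
Species 1 against Night: payoffs 4, 8, 3, 7 → best response Dusk.
Species 2 against Day: payoffs 1, 5, 9, 4 → best response Dusk.
Species 2 against Dusk: payoffs 8, 5, 9, 6 → best response Dusk.
Species 2 against Night: payoffs 2, 12, 0, 8 → best response Day.
Species 2 against Mixed: payoffs 0, 11, 6, 3 → best response Day.
No profile is a mutual best response for all players.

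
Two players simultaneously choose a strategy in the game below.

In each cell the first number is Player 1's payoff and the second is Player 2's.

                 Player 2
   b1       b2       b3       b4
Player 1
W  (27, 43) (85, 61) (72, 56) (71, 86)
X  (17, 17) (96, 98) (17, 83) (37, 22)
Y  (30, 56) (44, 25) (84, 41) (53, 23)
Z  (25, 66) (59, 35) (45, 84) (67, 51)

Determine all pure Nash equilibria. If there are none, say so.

For each strategy profile, look for a profitable unilateral deviation.
(W, b1): Player 1 can switch to Y (27 → 30). Not NE.
(W, b2): Player 1 can switch to X (85 → 96). Not NE.
(W, b3): Player 1 can switch to Y (72 → 84). Not NE.
(W, b4): Player 1 gets 71, best alternative 67; Player 2 gets 86, best alternative 61. No profitable deviation — NE.
(X, b1): Player 1 can switch to W (17 → 27). Not NE.
(X, b2): Player 1 gets 96, best alternative 85; Player 2 gets 98, best alternative 83. No profitable deviation — NE.
(X, b3): Player 1 can switch to W (17 → 72). Not NE.
(X, b4): Player 1 can switch to W (37 → 71). Not NE.
(Y, b1): Player 1 gets 30, best alternative 27; Player 2 gets 56, best alternative 41. No profitable deviation — NE.
(The remaining 7 profiles each have a profitable deviation by the same check.)

(W, b4) and (X, b2) and (Y, b1)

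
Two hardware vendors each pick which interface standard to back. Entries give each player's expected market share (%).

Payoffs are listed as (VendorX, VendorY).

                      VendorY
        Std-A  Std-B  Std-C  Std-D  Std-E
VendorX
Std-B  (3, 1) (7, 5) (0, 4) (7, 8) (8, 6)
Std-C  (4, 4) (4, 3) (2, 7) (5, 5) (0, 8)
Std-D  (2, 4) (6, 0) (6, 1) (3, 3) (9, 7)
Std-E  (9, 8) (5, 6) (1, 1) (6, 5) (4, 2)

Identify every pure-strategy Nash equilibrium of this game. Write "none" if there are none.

Pure-strategy Nash equilibria: (Std-B, Std-D); (Std-D, Std-E); (Std-E, Std-A)

(Std-B, Std-A): VendorX can switch to Std-C (3 → 4). Not NE.
(Std-B, Std-B): VendorY can switch to Std-D (5 → 8). Not NE.
(Std-B, Std-C): VendorX can switch to Std-C (0 → 2). Not NE.
(Std-B, Std-D): VendorX gets 7, best alternative 6; VendorY gets 8, best alternative 6. No profitable deviation — NE.
(Std-B, Std-E): VendorX can switch to Std-D (8 → 9). Not NE.
(Std-C, Std-A): VendorX can switch to Std-E (4 → 9). Not NE.
(Std-C, Std-B): VendorX can switch to Std-B (4 → 7). Not NE.
(Std-D, Std-E): VendorX gets 9, best alternative 8; VendorY gets 7, best alternative 4. No profitable deviation — NE.
(Std-E, Std-A): VendorX gets 9, best alternative 4; VendorY gets 8, best alternative 6. No profitable deviation — NE.
(The remaining 11 profiles each have a profitable deviation by the same check.)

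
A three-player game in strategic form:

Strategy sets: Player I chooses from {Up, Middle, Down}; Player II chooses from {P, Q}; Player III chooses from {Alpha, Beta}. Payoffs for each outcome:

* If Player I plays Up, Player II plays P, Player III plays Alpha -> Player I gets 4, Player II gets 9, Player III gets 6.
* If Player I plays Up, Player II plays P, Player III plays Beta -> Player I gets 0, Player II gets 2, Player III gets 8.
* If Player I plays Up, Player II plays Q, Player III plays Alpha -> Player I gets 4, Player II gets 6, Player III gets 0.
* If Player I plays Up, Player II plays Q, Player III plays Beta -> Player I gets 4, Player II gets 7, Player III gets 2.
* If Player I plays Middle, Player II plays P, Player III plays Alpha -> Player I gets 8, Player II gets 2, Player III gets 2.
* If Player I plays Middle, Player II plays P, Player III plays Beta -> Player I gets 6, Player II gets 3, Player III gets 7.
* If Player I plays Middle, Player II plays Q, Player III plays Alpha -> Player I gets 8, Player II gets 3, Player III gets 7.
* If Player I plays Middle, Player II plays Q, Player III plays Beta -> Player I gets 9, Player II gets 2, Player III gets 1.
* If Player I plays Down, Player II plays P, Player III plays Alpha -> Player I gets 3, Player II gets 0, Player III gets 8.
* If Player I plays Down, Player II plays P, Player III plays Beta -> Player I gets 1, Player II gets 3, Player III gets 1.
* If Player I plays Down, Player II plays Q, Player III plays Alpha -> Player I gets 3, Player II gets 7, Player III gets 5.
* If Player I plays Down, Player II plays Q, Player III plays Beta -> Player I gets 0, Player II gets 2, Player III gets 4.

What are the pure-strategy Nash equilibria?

The pure Nash equilibria are (Middle, P, Beta); (Middle, Q, Alpha).

Player I against (P, Alpha): payoffs 4, 8, 3 → best response Middle.
Player I against (P, Beta): payoffs 0, 6, 1 → best response Middle.
Player I against (Q, Alpha): payoffs 4, 8, 3 → best response Middle.
Player I against (Q, Beta): payoffs 4, 9, 0 → best response Middle.
Player II against (Up, Alpha): payoffs 9, 6 → best response P.
Player II against (Up, Beta): payoffs 2, 7 → best response Q.
Player II against (Middle, Alpha): payoffs 2, 3 → best response Q.
Player II against (Middle, Beta): payoffs 3, 2 → best response P.
Player II against (Down, Alpha): payoffs 0, 7 → best response Q.
Player II against (Down, Beta): payoffs 3, 2 → best response P.
Player III against (Up, P): payoffs 6, 8 → best response Beta.
Player III against (Up, Q): payoffs 0, 2 → best response Beta.
Player III against (Middle, P): payoffs 2, 7 → best response Beta.
Player III against (Middle, Q): payoffs 7, 1 → best response Alpha.
Player III against (Down, P): payoffs 8, 1 → best response Alpha.
Player III against (Down, Q): payoffs 5, 4 → best response Alpha.
Mutual best responses: (Middle, P, Beta); (Middle, Q, Alpha).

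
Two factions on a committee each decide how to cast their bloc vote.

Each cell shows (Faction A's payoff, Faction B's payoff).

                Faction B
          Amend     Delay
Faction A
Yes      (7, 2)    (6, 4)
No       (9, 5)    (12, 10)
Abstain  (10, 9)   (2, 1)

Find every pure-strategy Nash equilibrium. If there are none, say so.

Check each profile: it is a Nash equilibrium iff no player can strictly gain by switching unilaterally.
(Yes, Amend): Faction A can switch to No (7 → 9). Not NE.
(Yes, Delay): Faction A can switch to No (6 → 12). Not NE.
(No, Amend): Faction A can switch to Abstain (9 → 10). Not NE.
(No, Delay): Faction A gets 12, best alternative 6; Faction B gets 10, best alternative 5. No profitable deviation — NE.
(Abstain, Amend): Faction A gets 10, best alternative 9; Faction B gets 9, best alternative 1. No profitable deviation — NE.
(Abstain, Delay): Faction A can switch to Yes (2 → 6). Not NE.

Pure-strategy Nash equilibria: (No, Delay) and (Abstain, Amend)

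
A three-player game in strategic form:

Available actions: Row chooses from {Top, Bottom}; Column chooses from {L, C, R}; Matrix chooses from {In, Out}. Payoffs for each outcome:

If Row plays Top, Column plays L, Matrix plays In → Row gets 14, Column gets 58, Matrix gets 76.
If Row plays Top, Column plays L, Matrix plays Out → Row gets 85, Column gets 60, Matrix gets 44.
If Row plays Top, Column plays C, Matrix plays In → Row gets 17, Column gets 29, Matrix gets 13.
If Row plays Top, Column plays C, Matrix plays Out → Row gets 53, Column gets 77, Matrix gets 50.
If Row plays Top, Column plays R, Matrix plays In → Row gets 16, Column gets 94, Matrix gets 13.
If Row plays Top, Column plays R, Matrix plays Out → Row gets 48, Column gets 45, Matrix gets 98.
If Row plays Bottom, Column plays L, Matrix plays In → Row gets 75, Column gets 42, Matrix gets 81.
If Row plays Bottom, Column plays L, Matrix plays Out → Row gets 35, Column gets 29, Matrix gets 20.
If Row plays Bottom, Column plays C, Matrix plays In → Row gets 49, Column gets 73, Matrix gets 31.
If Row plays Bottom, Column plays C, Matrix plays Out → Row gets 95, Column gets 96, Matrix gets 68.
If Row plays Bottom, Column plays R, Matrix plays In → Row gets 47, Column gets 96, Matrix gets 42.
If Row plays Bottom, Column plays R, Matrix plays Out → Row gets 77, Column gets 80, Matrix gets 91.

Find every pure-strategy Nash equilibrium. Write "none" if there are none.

Row against (L, In): payoffs 14, 75 → best response Bottom.
Row against (L, Out): payoffs 85, 35 → best response Top.
Row against (C, In): payoffs 17, 49 → best response Bottom.
Row against (C, Out): payoffs 53, 95 → best response Bottom.
Row against (R, In): payoffs 16, 47 → best response Bottom.
Row against (R, Out): payoffs 48, 77 → best response Bottom.
Column against (Top, In): payoffs 58, 29, 94 → best response R.
Column against (Top, Out): payoffs 60, 77, 45 → best response C.
Column against (Bottom, In): payoffs 42, 73, 96 → best response R.
Column against (Bottom, Out): payoffs 29, 96, 80 → best response C.
Matrix against (Top, L): payoffs 76, 44 → best response In.
Matrix against (Top, C): payoffs 13, 50 → best response Out.
Matrix against (Top, R): payoffs 13, 98 → best response Out.
Matrix against (Bottom, L): payoffs 81, 20 → best response In.
Matrix against (Bottom, C): payoffs 31, 68 → best response Out.
Matrix against (Bottom, R): payoffs 42, 91 → best response Out.
Mutual best responses: (Bottom, C, Out).

The unique pure-strategy Nash equilibrium is (Bottom, C, Out).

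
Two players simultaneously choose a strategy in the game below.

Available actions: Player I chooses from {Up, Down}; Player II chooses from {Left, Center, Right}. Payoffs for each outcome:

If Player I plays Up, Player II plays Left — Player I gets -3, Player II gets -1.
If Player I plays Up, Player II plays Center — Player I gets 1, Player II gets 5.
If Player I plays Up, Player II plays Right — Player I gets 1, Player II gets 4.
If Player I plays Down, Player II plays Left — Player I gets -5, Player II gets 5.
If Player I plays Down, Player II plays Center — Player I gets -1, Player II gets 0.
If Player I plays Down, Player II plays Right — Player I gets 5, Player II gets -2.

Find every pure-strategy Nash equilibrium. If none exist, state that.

Mark each player's best response to every combination of opponents' strategies; a profile where every player is best-responding is a pure Nash equilibrium.
Player I against Left: payoffs -3, -5 → best response Up.
Player I against Center: payoffs 1, -1 → best response Up.
Player I against Right: payoffs 1, 5 → best response Down.
Player II against Up: payoffs -1, 5, 4 → best response Center.
Player II against Down: payoffs 5, 0, -2 → best response Left.
Mutual best responses: (Up, Center).

Pure NE: (Up, Center)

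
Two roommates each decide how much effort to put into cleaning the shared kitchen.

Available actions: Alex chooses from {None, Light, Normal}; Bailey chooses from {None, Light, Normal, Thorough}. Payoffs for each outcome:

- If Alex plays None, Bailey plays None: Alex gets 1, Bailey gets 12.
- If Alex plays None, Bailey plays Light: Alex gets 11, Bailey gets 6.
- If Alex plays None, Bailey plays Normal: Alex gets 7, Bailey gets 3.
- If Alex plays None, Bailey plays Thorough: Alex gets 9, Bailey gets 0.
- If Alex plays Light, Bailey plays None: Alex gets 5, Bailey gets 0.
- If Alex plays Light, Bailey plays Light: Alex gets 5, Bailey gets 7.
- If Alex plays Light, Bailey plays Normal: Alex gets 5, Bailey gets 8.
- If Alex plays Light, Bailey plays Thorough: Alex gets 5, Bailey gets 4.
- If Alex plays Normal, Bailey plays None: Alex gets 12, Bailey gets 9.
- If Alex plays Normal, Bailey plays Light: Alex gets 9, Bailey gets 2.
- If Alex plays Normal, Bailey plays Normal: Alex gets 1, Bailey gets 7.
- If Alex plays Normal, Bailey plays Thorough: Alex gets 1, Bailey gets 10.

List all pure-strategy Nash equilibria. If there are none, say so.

No pure-strategy Nash equilibrium.

(None, None): Alex can switch to Light (1 → 5). Not NE.
(None, Light): Bailey can switch to None (6 → 12). Not NE.
(None, Normal): Bailey can switch to None (3 → 12). Not NE.
(None, Thorough): Bailey can switch to None (0 → 12). Not NE.
(Light, None): Alex can switch to Normal (5 → 12). Not NE.
(Light, Light): Alex can switch to None (5 → 11). Not NE.
(The remaining 6 profiles each have a profitable deviation by the same check.)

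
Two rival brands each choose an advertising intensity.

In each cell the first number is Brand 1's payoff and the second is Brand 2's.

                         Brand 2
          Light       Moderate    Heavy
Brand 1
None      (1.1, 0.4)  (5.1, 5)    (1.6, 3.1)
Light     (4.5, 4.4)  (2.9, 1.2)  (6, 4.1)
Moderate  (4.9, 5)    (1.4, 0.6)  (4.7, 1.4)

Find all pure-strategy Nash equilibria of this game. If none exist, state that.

Check each profile: it is a Nash equilibrium iff no player can strictly gain by switching unilaterally.
(None, Light): Brand 1 can switch to Light (1.1 → 4.5). Not NE.
(None, Moderate): Brand 1 gets 5.1, best alternative 2.9; Brand 2 gets 5, best alternative 3.1. No profitable deviation — NE.
(None, Heavy): Brand 1 can switch to Light (1.6 → 6). Not NE.
(Light, Light): Brand 1 can switch to Moderate (4.5 → 4.9). Not NE.
(Light, Moderate): Brand 1 can switch to None (2.9 → 5.1). Not NE.
(Light, Heavy): Brand 2 can switch to Light (4.1 → 4.4). Not NE.
(Moderate, Light): Brand 1 gets 4.9, best alternative 4.5; Brand 2 gets 5, best alternative 1.4. No profitable deviation — NE.
(Moderate, Moderate): Brand 1 can switch to None (1.4 → 5.1). Not NE.
(Moderate, Heavy): Brand 1 can switch to Light (4.7 → 6). Not NE.

The pure Nash equilibria are (None, Moderate) and (Moderate, Light).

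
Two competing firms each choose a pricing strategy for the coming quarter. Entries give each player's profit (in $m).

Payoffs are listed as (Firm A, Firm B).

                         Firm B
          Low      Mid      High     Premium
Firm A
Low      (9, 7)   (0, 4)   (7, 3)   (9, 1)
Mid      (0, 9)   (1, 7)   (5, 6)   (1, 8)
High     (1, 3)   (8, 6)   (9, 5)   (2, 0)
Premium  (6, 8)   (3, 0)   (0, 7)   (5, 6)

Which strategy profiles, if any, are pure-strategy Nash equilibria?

(Low, Low), (High, Mid)

(Low, Low): Firm A gets 9, best alternative 6; Firm B gets 7, best alternative 4. No profitable deviation — NE.
(Low, Mid): Firm A can switch to Mid (0 → 1). Not NE.
(Low, High): Firm A can switch to High (7 → 9). Not NE.
(Low, Premium): Firm B can switch to Low (1 → 7). Not NE.
(Mid, Low): Firm A can switch to Low (0 → 9). Not NE.
(Mid, Mid): Firm A can switch to High (1 → 8). Not NE.
(Mid, High): Firm A can switch to Low (5 → 7). Not NE.
(Mid, Premium): Firm A can switch to Low (1 → 9). Not NE.
(High, Low): Firm A can switch to Low (1 → 9). Not NE.
(High, Mid): Firm A gets 8, best alternative 3; Firm B gets 6, best alternative 5. No profitable deviation — NE.
(High, High): Firm B can switch to Mid (5 → 6). Not NE.
(High, Premium): Firm A can switch to Low (2 → 9). Not NE.
(Premium, Low): Firm A can switch to Low (6 → 9). Not NE.
(Premium, Mid): Firm A can switch to High (3 → 8). Not NE.
(The remaining 2 profiles each have a profitable deviation by the same check.)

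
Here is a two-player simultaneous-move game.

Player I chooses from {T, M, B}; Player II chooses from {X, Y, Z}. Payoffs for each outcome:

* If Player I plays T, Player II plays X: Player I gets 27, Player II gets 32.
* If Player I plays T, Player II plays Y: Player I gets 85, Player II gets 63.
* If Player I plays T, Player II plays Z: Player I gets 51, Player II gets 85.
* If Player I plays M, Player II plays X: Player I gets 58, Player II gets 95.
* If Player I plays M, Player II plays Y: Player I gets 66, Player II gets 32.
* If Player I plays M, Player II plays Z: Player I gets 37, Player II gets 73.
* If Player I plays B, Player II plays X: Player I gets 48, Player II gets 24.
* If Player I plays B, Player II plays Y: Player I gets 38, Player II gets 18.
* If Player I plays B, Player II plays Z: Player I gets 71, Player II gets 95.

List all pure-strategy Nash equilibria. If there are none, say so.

The pure Nash equilibria are (M, X), (B, Z).

(T, X): Player I can switch to M (27 → 58). Not NE.
(T, Y): Player II can switch to Z (63 → 85). Not NE.
(T, Z): Player I can switch to B (51 → 71). Not NE.
(M, X): Player I gets 58, best alternative 48; Player II gets 95, best alternative 73. No profitable deviation — NE.
(M, Y): Player I can switch to T (66 → 85). Not NE.
(M, Z): Player I can switch to T (37 → 51). Not NE.
(B, X): Player I can switch to M (48 → 58). Not NE.
(B, Y): Player I can switch to T (38 → 85). Not NE.
(B, Z): Player I gets 71, best alternative 51; Player II gets 95, best alternative 24. No profitable deviation — NE.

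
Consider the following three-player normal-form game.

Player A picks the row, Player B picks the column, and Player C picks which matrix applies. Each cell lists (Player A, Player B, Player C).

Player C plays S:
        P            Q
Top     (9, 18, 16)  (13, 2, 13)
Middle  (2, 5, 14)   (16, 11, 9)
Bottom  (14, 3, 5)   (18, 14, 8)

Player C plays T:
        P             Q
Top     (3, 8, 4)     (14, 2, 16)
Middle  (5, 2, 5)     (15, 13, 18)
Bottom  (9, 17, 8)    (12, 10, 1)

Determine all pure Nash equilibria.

(Top, P, S): Player A can switch to Bottom (9 → 14). Not NE.
(Top, P, T): Player A can switch to Middle (3 → 5). Not NE.
(Top, Q, S): Player A can switch to Middle (13 → 16). Not NE.
(Top, Q, T): Player A can switch to Middle (14 → 15). Not NE.
(Middle, P, S): Player A can switch to Top (2 → 9). Not NE.
(Middle, P, T): Player A can switch to Bottom (5 → 9). Not NE.
(Middle, Q, T): Player A gets 15, best alternative 14; Player B gets 13, best alternative 2; Player C gets 18, best alternative 9. No profitable deviation — NE.
(Bottom, P, T): Player A gets 9, best alternative 5; Player B gets 17, best alternative 10; Player C gets 8, best alternative 5. No profitable deviation — NE.
(Bottom, Q, S): Player A gets 18, best alternative 16; Player B gets 14, best alternative 3; Player C gets 8, best alternative 1. No profitable deviation — NE.
(The remaining 3 profiles each have a profitable deviation by the same check.)

(Middle, Q, T) and (Bottom, P, T) and (Bottom, Q, S)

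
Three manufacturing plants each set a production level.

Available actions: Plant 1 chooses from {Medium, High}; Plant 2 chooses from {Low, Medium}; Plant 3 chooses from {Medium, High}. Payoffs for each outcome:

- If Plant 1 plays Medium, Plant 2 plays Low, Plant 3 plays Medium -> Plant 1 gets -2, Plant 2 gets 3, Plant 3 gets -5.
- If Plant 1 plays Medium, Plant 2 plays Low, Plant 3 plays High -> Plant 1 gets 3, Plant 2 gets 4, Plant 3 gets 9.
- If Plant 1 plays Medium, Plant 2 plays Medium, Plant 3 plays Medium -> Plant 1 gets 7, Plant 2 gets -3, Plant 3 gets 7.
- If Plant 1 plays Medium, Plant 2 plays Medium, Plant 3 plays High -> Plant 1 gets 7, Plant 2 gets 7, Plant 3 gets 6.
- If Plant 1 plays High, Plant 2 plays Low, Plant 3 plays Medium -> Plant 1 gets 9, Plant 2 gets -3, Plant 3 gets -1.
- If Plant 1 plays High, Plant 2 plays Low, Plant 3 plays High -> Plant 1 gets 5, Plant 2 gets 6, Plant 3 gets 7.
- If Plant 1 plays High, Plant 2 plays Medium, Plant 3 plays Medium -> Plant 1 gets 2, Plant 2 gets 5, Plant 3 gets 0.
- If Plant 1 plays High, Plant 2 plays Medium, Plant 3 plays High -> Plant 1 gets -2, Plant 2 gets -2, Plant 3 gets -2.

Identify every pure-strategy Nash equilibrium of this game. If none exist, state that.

(Medium, Low, Medium): Plant 1 can switch to High (-2 → 9). Not NE.
(Medium, Low, High): Plant 1 can switch to High (3 → 5). Not NE.
(Medium, Medium, Medium): Plant 2 can switch to Low (-3 → 3). Not NE.
(Medium, Medium, High): Plant 3 can switch to Medium (6 → 7). Not NE.
(High, Low, Medium): Plant 2 can switch to Medium (-3 → 5). Not NE.
(High, Low, High): Plant 1 gets 5, best alternative 3; Plant 2 gets 6, best alternative -2; Plant 3 gets 7, best alternative -1. No profitable deviation — NE.
(High, Medium, Medium): Plant 1 can switch to Medium (2 → 7). Not NE.
(The remaining 1 profile has a profitable deviation by the same check.)

(High, Low, High)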